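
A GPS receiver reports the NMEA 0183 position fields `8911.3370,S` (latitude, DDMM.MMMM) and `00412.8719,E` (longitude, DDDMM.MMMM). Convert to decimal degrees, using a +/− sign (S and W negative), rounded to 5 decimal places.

-89.18895, 4.21453

Lat: degrees = first 2 digits = 89, minutes = 11.337; 89 + 11.337/60 = 89.188950
hemisphere S, so the sign is −
Longitude: split at 3 digits → 004° and 12.8719′; 4 + 12.8719/60 = 4.214532
E ⇒ keep positive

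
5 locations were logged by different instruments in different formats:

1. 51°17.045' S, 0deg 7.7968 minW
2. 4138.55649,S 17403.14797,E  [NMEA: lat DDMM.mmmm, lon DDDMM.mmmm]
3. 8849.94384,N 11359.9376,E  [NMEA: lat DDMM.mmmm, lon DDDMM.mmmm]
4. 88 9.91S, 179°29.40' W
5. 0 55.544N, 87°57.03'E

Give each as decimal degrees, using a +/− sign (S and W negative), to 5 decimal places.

Point 1:
  Lat: 51 + 17.045/60 = 51.284083
  S → negative
  Longitude: 0 + 7.7968/60 = 0.129947
  W → negative
Point 2:
  Lat: degrees = first 2 digits = 41, minutes = 38.55649; 41 + 38.55649/60 = 41.642608
  hemisphere S, so the sign is −
  Longitude: degrees = first 3 digits = 174, minutes = 3.14797; 174 + 3.14797/60 = 174.052466
  E → positive
Point 3:
  Latitude: split at 2 digits → 88° and 49.94384′; 88 + 49.94384/60 = 88.832397
  N ⇒ keep positive
  Longitude: degrees = first 3 digits = 113, minutes = 59.9376; 113 + 59.9376/60 = 113.998960
  E ⇒ keep positive
Point 4:
  Lat: 9.91′ = 0.165167°; total 88.165167
  S → negative
  λ: 29.4′ = 0.490000°; total 179.490000
  W ⇒ negate
Point 5:
  Lat: 0 + 55.544/60 = 0.925733
  N ⇒ keep positive
  λ: 57.03′ = 0.950500°; total 87.950500
  E → positive

1. -51.28408, -0.12995
2. -41.64261, 174.05247
3. 88.83240, 113.99896
4. -88.16517, -179.49000
5. 0.92573, 87.95050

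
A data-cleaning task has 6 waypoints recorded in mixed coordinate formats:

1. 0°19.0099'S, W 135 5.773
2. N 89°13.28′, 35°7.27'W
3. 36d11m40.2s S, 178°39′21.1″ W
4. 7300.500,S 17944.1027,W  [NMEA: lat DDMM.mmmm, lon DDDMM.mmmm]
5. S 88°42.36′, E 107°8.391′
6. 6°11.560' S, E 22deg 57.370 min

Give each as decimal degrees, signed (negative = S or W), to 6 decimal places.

Point 1:
  Latitude: 19.0099′ = 0.316832°; total 0.3168317
  S ⇒ negate
  Longitude: 135 + 5.773/60 = 135.0962167
  W → negative
Point 2:
  Lat: 89 + 13.28/60 = 89.2213333
  N ⇒ keep positive
  λ: 7.27′ = 0.121167°; total 35.1211667
  W → negative
Point 3:
  Latitude: 36 + 11/60 + 40.2/3600 = 36.1945000
  S ⇒ negate
  λ: 178° + 39/60 + 21.1/3600 = 178 + 0.650000 + 0.005861 = 178.6558611
  W ⇒ negate
Point 4:
  Latitude: split at 2 digits → 73° and 0.5′; 73 + 0.5/60 = 73.0083333
  hemisphere S, so the sign is −
  Longitude: degrees = first 3 digits = 179, minutes = 44.1027; 179 + 44.1027/60 = 179.7350450
  W → negative
Point 5:
  Lat: 88 + 42.36/60 = 88.7060000
  S → negative
  Lon: 8.391′ = 0.139850°; total 107.1398500
  E → positive
Point 6:
  Lat: 6 + 11.56/60 = 6.1926667
  hemisphere S, so the sign is −
  λ: 22 + 57.37/60 = 22.9561667
  E ⇒ keep positive

1. -0.316832, -135.096217
2. 89.221333, -35.121167
3. -36.194500, -178.655861
4. -73.008333, -179.735045
5. -88.706000, 107.139850
6. -6.192667, 22.956167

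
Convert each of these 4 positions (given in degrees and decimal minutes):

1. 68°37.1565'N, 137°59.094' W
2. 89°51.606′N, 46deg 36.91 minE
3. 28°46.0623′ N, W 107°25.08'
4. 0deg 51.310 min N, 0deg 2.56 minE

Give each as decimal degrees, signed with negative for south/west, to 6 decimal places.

1. 68.619275, -137.984900
2. 89.860100, 46.615167
3. 28.767705, -107.418000
4. 0.855167, 0.042667

Point 1:
  Latitude: 68 + 37.1565/60 = 68.6192750
  N ⇒ keep positive
  Longitude: 137 + 59.094/60 = 137.9849000
  hemisphere W, so the sign is −
Point 2:
  Lat: 89 + 51.606/60 = 89.8601000
  N ⇒ keep positive
  λ: 36.91′ = 0.615167°; total 46.6151667
  E ⇒ keep positive
Point 3:
  φ: 46.0623′ = 0.767705°; total 28.7677050
  N ⇒ keep positive
  Lon: 107 + 25.08/60 = 107.4180000
  W → negative
Point 4:
  φ: 0 + 51.31/60 = 0.8551667
  N → positive
  λ: 2.56′ = 0.042667°; total 0.0426667
  E ⇒ keep positive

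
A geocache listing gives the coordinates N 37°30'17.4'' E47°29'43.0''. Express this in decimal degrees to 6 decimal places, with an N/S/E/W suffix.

Latitude: 30′ + 17.4″ = 30.29000′; 37 + 30.29000/60 = 37.5048333
Longitude: 29′ + 43″ = 29.71667′; 47 + 29.71667/60 = 47.4952778

37.504833° N, 47.495278° E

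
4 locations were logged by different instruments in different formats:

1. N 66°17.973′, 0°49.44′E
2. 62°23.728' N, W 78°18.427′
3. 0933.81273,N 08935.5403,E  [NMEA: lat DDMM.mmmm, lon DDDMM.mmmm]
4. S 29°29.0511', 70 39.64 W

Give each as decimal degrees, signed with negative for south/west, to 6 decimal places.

1. 66.299550, 0.824000
2. 62.395467, -78.307117
3. 9.563546, 89.592338
4. -29.484185, -70.660667

Point 1:
  Lat: 66 + 17.973/60 = 66.2995500
  N → positive
  Longitude: 49.44′ = 0.824000°; total 0.8240000
  E → positive
Point 2:
  φ: 62 + 23.728/60 = 62.3954667
  N ⇒ keep positive
  Lon: 78 + 18.427/60 = 78.3071167
  W ⇒ negate
Point 3:
  Latitude: degrees = first 2 digits = 9, minutes = 33.81273; 9 + 33.81273/60 = 9.5635455
  N ⇒ keep positive
  Longitude: degrees = first 3 digits = 89, minutes = 35.5403; 89 + 35.5403/60 = 89.5923383
  E → positive
Point 4:
  φ: 29 + 29.0511/60 = 29.4841850
  S → negative
  Longitude: 70 + 39.64/60 = 70.6606667
  W → negative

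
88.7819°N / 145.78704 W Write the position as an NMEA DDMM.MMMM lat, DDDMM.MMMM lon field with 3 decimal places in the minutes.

Latitude: fractional part 0.781900 → 46.91400 minutes
Lon: minutes = (145.787040 − 145) × 60 = 47.22240

8846.914,N / 14547.222,W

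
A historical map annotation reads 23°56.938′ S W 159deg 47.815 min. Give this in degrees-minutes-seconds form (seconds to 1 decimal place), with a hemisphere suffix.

23°56′56.3″ S, 159°47′48.9″ W

φ: 56.93800′ → 56′ and 0.93800 × 60 = 56.280″
λ: 47.81500′ → 47′ and 0.81500 × 60 = 48.900″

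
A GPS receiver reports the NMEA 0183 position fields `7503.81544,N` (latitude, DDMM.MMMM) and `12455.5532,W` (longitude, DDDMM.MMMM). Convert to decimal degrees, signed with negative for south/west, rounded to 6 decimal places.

Latitude: split at 2 digits → 75° and 3.81544′; 75 + 3.81544/60 = 75.0635907
N → positive
Longitude: split at 3 digits → 124° and 55.5532′; 124 + 55.5532/60 = 124.9258867
hemisphere W, so the sign is −

75.063591, -124.925887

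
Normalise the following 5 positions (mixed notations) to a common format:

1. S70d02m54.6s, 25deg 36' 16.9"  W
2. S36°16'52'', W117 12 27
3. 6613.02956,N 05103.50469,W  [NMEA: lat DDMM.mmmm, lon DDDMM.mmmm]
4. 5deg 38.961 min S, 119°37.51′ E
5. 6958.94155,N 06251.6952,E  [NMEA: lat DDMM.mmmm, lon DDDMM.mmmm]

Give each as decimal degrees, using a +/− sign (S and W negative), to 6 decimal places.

Point 1:
  Lat: 70 + 2/60 + 54.6/3600 = 70.0485000
  S → negative
  λ: 25 + 36/60 + 16.9/3600 = 25.6046944
  W ⇒ negate
Point 2:
  φ: 36 + 16/60 + 52/3600 = 36.2811111
  S ⇒ negate
  Lon: 12′ + 27″ = 12.45000′; 117 + 12.45000/60 = 117.2075000
  hemisphere W, so the sign is −
Point 3:
  Latitude: degrees = first 2 digits = 66, minutes = 13.02956; 66 + 13.02956/60 = 66.2171593
  N ⇒ keep positive
  Longitude: split at 3 digits → 051° and 3.50469′; 51 + 3.50469/60 = 51.0584115
  W ⇒ negate
Point 4:
  φ: 5 + 38.961/60 = 5.6493500
  S → negative
  Lon: 119 + 37.51/60 = 119.6251667
  E → positive
Point 5:
  Lat: degrees = first 2 digits = 69, minutes = 58.94155; 69 + 58.94155/60 = 69.9823592
  N → positive
  Longitude: degrees = first 3 digits = 62, minutes = 51.6952; 62 + 51.6952/60 = 62.8615867
  E ⇒ keep positive

1. -70.048500, -25.604694
2. -36.281111, -117.207500
3. 66.217159, -51.058412
4. -5.649350, 119.625167
5. 69.982359, 62.861587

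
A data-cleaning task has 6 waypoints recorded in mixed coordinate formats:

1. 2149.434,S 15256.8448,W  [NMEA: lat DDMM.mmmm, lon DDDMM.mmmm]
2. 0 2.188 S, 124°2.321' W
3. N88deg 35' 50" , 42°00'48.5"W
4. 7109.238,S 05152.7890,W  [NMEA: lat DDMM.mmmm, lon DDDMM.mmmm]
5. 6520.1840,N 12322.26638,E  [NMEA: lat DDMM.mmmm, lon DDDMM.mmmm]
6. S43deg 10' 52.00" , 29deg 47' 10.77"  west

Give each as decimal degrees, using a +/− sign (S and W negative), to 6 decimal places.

1. -21.823900, -152.947413
2. -0.036467, -124.038683
3. 88.597222, -42.013472
4. -71.153967, -51.879817
5. 65.336400, 123.371106
6. -43.181111, -29.786325

Point 1:
  Lat: degrees = first 2 digits = 21, minutes = 49.434; 21 + 49.434/60 = 21.8239000
  S ⇒ negate
  Lon: split at 3 digits → 152° and 56.8448′; 152 + 56.8448/60 = 152.9474133
  hemisphere W, so the sign is −
Point 2:
  Latitude: 2.188′ = 0.036467°; total 0.0364667
  S → negative
  λ: 124 + 2.321/60 = 124.0386833
  W → negative
Point 3:
  φ: 88 + 35/60 + 50/3600 = 88.5972222
  N → positive
  λ: 42 + 0/60 + 48.5/3600 = 42.0134722
  hemisphere W, so the sign is −
Point 4:
  Latitude: split at 2 digits → 71° and 9.238′; 71 + 9.238/60 = 71.1539667
  hemisphere S, so the sign is −
  λ: split at 3 digits → 051° and 52.789′; 51 + 52.789/60 = 51.8798167
  W → negative
Point 5:
  Latitude: degrees = first 2 digits = 65, minutes = 20.184; 65 + 20.184/60 = 65.3364000
  N → positive
  Longitude: degrees = first 3 digits = 123, minutes = 22.26638; 123 + 22.26638/60 = 123.3711063
  E → positive
Point 6:
  φ: 10′ + 52″ = 10.86667′; 43 + 10.86667/60 = 43.1811111
  S ⇒ negate
  Lon: 29 + 47/60 + 10.77/3600 = 29.7863250
  hemisphere W, so the sign is −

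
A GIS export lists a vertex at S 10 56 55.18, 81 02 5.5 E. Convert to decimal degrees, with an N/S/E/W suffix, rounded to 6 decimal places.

Latitude: 56′ + 55.18″ = 56.91967′; 10 + 56.91967/60 = 10.9486611
λ: 81° + 2/60 + 5.5/3600 = 81 + 0.033333 + 0.001528 = 81.0348611

10.948661° S, 81.034861° E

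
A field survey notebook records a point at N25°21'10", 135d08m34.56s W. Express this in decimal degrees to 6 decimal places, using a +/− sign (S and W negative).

25.352778, -135.142933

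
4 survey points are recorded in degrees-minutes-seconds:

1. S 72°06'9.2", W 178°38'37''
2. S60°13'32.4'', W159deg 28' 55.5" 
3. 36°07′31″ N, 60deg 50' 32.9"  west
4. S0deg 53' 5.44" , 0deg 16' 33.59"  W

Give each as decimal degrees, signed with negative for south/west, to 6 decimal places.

1. -72.102556, -178.643611
2. -60.225667, -159.482083
3. 36.125278, -60.842472
4. -0.884844, -0.275997

Point 1:
  Lat: 72 + 6/60 + 9.2/3600 = 72.1025556
  hemisphere S, so the sign is −
  Longitude: 178 + 38/60 + 37/3600 = 178.6436111
  W → negative
Point 2:
  Lat: 60° + 13/60 + 32.4/3600 = 60 + 0.216667 + 0.009000 = 60.2256667
  hemisphere S, so the sign is −
  λ: 159° + 28/60 + 55.5/3600 = 159 + 0.466667 + 0.015417 = 159.4820833
  W → negative
Point 3:
  Latitude: 36 + 7/60 + 31/3600 = 36.1252778
  N → positive
  Lon: 50′ + 32.9″ = 50.54833′; 60 + 50.54833/60 = 60.8424722
  hemisphere W, so the sign is −
Point 4:
  φ: 0° + 53/60 + 5.44/3600 = 0 + 0.883333 + 0.001511 = 0.8848444
  S ⇒ negate
  Lon: 16′ + 33.59″ = 16.55983′; 0 + 16.55983/60 = 0.2759972
  W → negative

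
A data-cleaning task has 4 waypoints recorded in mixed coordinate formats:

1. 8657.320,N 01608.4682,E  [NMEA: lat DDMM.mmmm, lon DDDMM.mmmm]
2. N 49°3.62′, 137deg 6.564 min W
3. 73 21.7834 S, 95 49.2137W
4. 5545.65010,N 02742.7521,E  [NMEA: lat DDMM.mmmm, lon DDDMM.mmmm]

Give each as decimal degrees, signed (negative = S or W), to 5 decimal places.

Point 1:
  φ: split at 2 digits → 86° and 57.32′; 86 + 57.32/60 = 86.955333
  N → positive
  Longitude: degrees = first 3 digits = 16, minutes = 8.4682; 16 + 8.4682/60 = 16.141137
  E ⇒ keep positive
Point 2:
  Lat: 49 + 3.62/60 = 49.060333
  N → positive
  Longitude: 137 + 6.564/60 = 137.109400
  hemisphere W, so the sign is −
Point 3:
  φ: 21.7834′ = 0.363057°; total 73.363057
  S → negative
  Lon: 49.2137′ = 0.820228°; total 95.820228
  W → negative
Point 4:
  Latitude: degrees = first 2 digits = 55, minutes = 45.6501; 55 + 45.6501/60 = 55.760835
  N ⇒ keep positive
  Lon: split at 3 digits → 027° and 42.7521′; 27 + 42.7521/60 = 27.712535
  E ⇒ keep positive

1. 86.95533, 16.14114
2. 49.06033, -137.10940
3. -73.36306, -95.82023
4. 55.76084, 27.71254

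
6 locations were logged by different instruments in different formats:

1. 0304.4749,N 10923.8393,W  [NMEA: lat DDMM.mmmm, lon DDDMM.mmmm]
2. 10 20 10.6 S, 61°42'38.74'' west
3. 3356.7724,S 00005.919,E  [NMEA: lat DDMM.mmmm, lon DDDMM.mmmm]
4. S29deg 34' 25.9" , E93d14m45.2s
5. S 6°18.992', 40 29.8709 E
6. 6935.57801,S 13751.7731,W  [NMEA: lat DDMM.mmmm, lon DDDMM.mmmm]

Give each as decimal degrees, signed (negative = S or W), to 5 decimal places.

Point 1:
  Latitude: split at 2 digits → 03° and 4.4749′; 3 + 4.4749/60 = 3.074582
  N ⇒ keep positive
  λ: split at 3 digits → 109° and 23.8393′; 109 + 23.8393/60 = 109.397322
  hemisphere W, so the sign is −
Point 2:
  Latitude: 10 + 20/60 + 10.6/3600 = 10.336278
  S → negative
  Lon: 61 + 42/60 + 38.74/3600 = 61.710761
  hemisphere W, so the sign is −
Point 3:
  φ: split at 2 digits → 33° and 56.7724′; 33 + 56.7724/60 = 33.946207
  hemisphere S, so the sign is −
  λ: split at 3 digits → 000° and 5.919′; 0 + 5.919/60 = 0.098650
  E ⇒ keep positive
Point 4:
  Lat: 29° + 34/60 + 25.9/3600 = 29 + 0.566667 + 0.007194 = 29.573861
  hemisphere S, so the sign is −
  Longitude: 93° + 14/60 + 45.2/3600 = 93 + 0.233333 + 0.012556 = 93.245889
  E ⇒ keep positive
Point 5:
  φ: 6 + 18.992/60 = 6.316533
  S ⇒ negate
  Longitude: 40 + 29.8709/60 = 40.497848
  E → positive
Point 6:
  Latitude: degrees = first 2 digits = 69, minutes = 35.57801; 69 + 35.57801/60 = 69.592967
  hemisphere S, so the sign is −
  λ: degrees = first 3 digits = 137, minutes = 51.7731; 137 + 51.7731/60 = 137.862885
  W → negative

1. 3.07458, -109.39732
2. -10.33628, -61.71076
3. -33.94621, 0.09865
4. -29.57386, 93.24589
5. -6.31653, 40.49785
6. -69.59297, -137.86289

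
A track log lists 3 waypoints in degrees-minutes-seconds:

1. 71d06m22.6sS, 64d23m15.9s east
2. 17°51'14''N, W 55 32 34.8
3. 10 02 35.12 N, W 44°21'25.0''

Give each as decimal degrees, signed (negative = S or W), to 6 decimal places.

1. -71.106278, 64.387750
2. 17.853889, -55.543000
3. 10.043089, -44.356944

Point 1:
  φ: 71 + 6/60 + 22.6/3600 = 71.1062778
  S → negative
  λ: 64° + 23/60 + 15.9/3600 = 64 + 0.383333 + 0.004417 = 64.3877500
  E → positive
Point 2:
  Lat: 51′ + 14″ = 51.23333′; 17 + 51.23333/60 = 17.8538889
  N ⇒ keep positive
  Longitude: 55° + 32/60 + 34.8/3600 = 55 + 0.533333 + 0.009667 = 55.5430000
  W → negative
Point 3:
  Latitude: 10 + 2/60 + 35.12/3600 = 10.0430889
  N ⇒ keep positive
  Lon: 44 + 21/60 + 25/3600 = 44.3569444
  W → negative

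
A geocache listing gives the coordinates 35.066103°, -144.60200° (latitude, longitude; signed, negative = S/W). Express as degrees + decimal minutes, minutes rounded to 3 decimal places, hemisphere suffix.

35° 3.966′ N, 144° 36.120′ W

Latitude: minutes = (35.066103 − 35) × 60 = 3.96618
Longitude is negative → W; |value| = 144.602000
Lon: 144° + 0.602000 × 60 = 144° 36.12000′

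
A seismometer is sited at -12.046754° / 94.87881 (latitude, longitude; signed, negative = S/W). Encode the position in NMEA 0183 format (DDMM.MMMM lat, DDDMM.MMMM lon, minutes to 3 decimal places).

Latitude is negative → S; |value| = 12.046754
Lat: 12° + 0.046754 × 60 = 12° 2.80524′
λ: minutes = (94.878810 − 94) × 60 = 52.72860

1202.805,S / 09452.729,E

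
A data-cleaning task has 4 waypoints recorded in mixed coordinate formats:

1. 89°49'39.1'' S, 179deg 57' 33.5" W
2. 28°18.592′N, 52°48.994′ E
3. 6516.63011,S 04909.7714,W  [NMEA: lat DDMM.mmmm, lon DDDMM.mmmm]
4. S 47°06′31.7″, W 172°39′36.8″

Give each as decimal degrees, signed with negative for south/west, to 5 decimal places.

1. -89.82753, -179.95931
2. 28.30987, 52.81657
3. -65.27717, -49.16286
4. -47.10881, -172.66022

Point 1:
  Lat: 89 + 49/60 + 39.1/3600 = 89.827528
  S → negative
  Longitude: 179 + 57/60 + 33.5/3600 = 179.959306
  W ⇒ negate
Point 2:
  φ: 18.592′ = 0.309867°; total 28.309867
  N ⇒ keep positive
  λ: 52 + 48.994/60 = 52.816567
  E → positive
Point 3:
  φ: degrees = first 2 digits = 65, minutes = 16.63011; 65 + 16.63011/60 = 65.277169
  S → negative
  λ: split at 3 digits → 049° and 9.7714′; 49 + 9.7714/60 = 49.162857
  W → negative
Point 4:
  Latitude: 6′ + 31.7″ = 6.52833′; 47 + 6.52833/60 = 47.108806
  hemisphere S, so the sign is −
  Longitude: 172° + 39/60 + 36.8/3600 = 172 + 0.650000 + 0.010222 = 172.660222
  hemisphere W, so the sign is −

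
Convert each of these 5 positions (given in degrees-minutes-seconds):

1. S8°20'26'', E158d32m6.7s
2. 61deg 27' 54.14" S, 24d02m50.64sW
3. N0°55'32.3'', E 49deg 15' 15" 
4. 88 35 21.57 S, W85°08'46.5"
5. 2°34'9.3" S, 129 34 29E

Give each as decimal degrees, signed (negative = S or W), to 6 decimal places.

1. -8.340556, 158.535194
2. -61.465039, -24.047400
3. 0.925639, 49.254167
4. -88.589325, -85.146250
5. -2.569250, 129.574722

Point 1:
  φ: 8° + 20/60 + 26/3600 = 8 + 0.333333 + 0.007222 = 8.3405556
  S ⇒ negate
  Lon: 158° + 32/60 + 6.7/3600 = 158 + 0.533333 + 0.001861 = 158.5351944
  E ⇒ keep positive
Point 2:
  Lat: 61° + 27/60 + 54.14/3600 = 61 + 0.450000 + 0.015039 = 61.4650389
  S ⇒ negate
  Lon: 24° + 2/60 + 50.64/3600 = 24 + 0.033333 + 0.014067 = 24.0474000
  hemisphere W, so the sign is −
Point 3:
  Lat: 0° + 55/60 + 32.3/3600 = 0 + 0.916667 + 0.008972 = 0.9256389
  N ⇒ keep positive
  Longitude: 49° + 15/60 + 15/3600 = 49 + 0.250000 + 0.004167 = 49.2541667
  E → positive
Point 4:
  φ: 35′ + 21.57″ = 35.35950′; 88 + 35.35950/60 = 88.5893250
  S → negative
  Lon: 85 + 8/60 + 46.5/3600 = 85.1462500
  hemisphere W, so the sign is −
Point 5:
  φ: 2° + 34/60 + 9.3/3600 = 2 + 0.566667 + 0.002583 = 2.5692500
  S → negative
  Longitude: 34′ + 29″ = 34.48333′; 129 + 34.48333/60 = 129.5747222
  E → positive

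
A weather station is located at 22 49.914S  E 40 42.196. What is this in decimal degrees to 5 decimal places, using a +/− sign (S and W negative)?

Latitude: 22 + 49.914/60 = 22.831900
S → negative
Lon: 42.196′ = 0.703267°; total 40.703267
E ⇒ keep positive

-22.83190, 40.70327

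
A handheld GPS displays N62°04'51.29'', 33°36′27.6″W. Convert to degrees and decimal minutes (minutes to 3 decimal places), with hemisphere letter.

62° 4.855′ N, 33° 36.460′ W

φ: 4 + 51.29/60 = 4.85483′
Longitude: 36 + 27.6/60 = 36.46000′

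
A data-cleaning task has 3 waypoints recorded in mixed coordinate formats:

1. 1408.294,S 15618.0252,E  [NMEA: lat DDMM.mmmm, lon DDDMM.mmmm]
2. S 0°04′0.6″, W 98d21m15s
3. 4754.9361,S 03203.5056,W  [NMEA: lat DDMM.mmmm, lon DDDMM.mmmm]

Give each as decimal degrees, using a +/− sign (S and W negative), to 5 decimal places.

1. -14.13823, 156.30042
2. -0.06683, -98.35417
3. -47.91560, -32.05843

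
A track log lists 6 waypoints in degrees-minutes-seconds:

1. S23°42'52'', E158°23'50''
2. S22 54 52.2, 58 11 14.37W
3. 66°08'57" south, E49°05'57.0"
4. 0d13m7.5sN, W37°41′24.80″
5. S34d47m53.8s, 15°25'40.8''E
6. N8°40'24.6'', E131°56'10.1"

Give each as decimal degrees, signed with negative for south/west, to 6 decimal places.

Point 1:
  Latitude: 42′ + 52″ = 42.86667′; 23 + 42.86667/60 = 23.7144444
  S → negative
  Longitude: 158 + 23/60 + 50/3600 = 158.3972222
  E ⇒ keep positive
Point 2:
  Latitude: 22° + 54/60 + 52.2/3600 = 22 + 0.900000 + 0.014500 = 22.9145000
  S → negative
  λ: 58° + 11/60 + 14.37/3600 = 58 + 0.183333 + 0.003992 = 58.1873250
  W ⇒ negate
Point 3:
  φ: 8′ + 57″ = 8.95000′; 66 + 8.95000/60 = 66.1491667
  hemisphere S, so the sign is −
  Longitude: 5′ + 57″ = 5.95000′; 49 + 5.95000/60 = 49.0991667
  E ⇒ keep positive
Point 4:
  φ: 0 + 13/60 + 7.5/3600 = 0.2187500
  N ⇒ keep positive
  λ: 41′ + 24.8″ = 41.41333′; 37 + 41.41333/60 = 37.6902222
  hemisphere W, so the sign is −
Point 5:
  φ: 34° + 47/60 + 53.8/3600 = 34 + 0.783333 + 0.014944 = 34.7982778
  S ⇒ negate
  Lon: 15 + 25/60 + 40.8/3600 = 15.4280000
  E ⇒ keep positive
Point 6:
  Lat: 8 + 40/60 + 24.6/3600 = 8.6735000
  N ⇒ keep positive
  Lon: 56′ + 10.1″ = 56.16833′; 131 + 56.16833/60 = 131.9361389
  E ⇒ keep positive

1. -23.714444, 158.397222
2. -22.914500, -58.187325
3. -66.149167, 49.099167
4. 0.218750, -37.690222
5. -34.798278, 15.428000
6. 8.673500, 131.936139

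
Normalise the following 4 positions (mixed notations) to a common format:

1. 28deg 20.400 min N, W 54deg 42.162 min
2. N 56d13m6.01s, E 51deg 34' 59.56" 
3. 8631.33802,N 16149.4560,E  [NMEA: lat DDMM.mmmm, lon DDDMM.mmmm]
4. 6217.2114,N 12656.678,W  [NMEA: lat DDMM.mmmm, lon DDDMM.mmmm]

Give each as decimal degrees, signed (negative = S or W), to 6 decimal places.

1. 28.340000, -54.702700
2. 56.218336, 51.583211
3. 86.522300, 161.824267
4. 62.286857, -126.944633

Point 1:
  Latitude: 28 + 20.4/60 = 28.3400000
  N → positive
  Longitude: 54 + 42.162/60 = 54.7027000
  hemisphere W, so the sign is −
Point 2:
  Lat: 13′ + 6.01″ = 13.10017′; 56 + 13.10017/60 = 56.2183361
  N → positive
  Lon: 51° + 34/60 + 59.56/3600 = 51 + 0.566667 + 0.016544 = 51.5832111
  E → positive
Point 3:
  Lat: degrees = first 2 digits = 86, minutes = 31.33802; 86 + 31.33802/60 = 86.5223003
  N ⇒ keep positive
  Longitude: split at 3 digits → 161° and 49.456′; 161 + 49.456/60 = 161.8242667
  E ⇒ keep positive
Point 4:
  φ: split at 2 digits → 62° and 17.2114′; 62 + 17.2114/60 = 62.2868567
  N → positive
  Lon: degrees = first 3 digits = 126, minutes = 56.678; 126 + 56.678/60 = 126.9446333
  W ⇒ negate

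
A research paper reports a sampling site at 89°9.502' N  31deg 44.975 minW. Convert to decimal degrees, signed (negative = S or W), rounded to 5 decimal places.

Lat: 89 + 9.502/60 = 89.158367
N ⇒ keep positive
Longitude: 44.975′ = 0.749583°; total 31.749583
hemisphere W, so the sign is −

89.15837, -31.74958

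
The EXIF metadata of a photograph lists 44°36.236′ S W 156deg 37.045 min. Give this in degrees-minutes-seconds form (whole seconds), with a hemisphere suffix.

44°36′14″ S, 156°37′3″ W

φ: 36.23600′ → 36′ and 0.23600 × 60 = 14.16″
Longitude: fractional minutes 0.04500 × 60 = 2.70″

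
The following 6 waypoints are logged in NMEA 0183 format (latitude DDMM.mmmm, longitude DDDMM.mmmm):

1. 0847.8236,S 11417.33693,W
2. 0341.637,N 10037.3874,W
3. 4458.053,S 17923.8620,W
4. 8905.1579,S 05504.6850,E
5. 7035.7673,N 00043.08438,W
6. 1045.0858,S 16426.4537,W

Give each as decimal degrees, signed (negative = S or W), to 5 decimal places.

Point 1:
  Lat: degrees = first 2 digits = 8, minutes = 47.8236; 8 + 47.8236/60 = 8.797060
  hemisphere S, so the sign is −
  λ: degrees = first 3 digits = 114, minutes = 17.33693; 114 + 17.33693/60 = 114.288949
  W → negative
Point 2:
  Latitude: degrees = first 2 digits = 3, minutes = 41.637; 3 + 41.637/60 = 3.693950
  N → positive
  Lon: degrees = first 3 digits = 100, minutes = 37.3874; 100 + 37.3874/60 = 100.623123
  W → negative
Point 3:
  Latitude: degrees = first 2 digits = 44, minutes = 58.053; 44 + 58.053/60 = 44.967550
  S → negative
  Longitude: degrees = first 3 digits = 179, minutes = 23.862; 179 + 23.862/60 = 179.397700
  hemisphere W, so the sign is −
Point 4:
  Latitude: degrees = first 2 digits = 89, minutes = 5.1579; 89 + 5.1579/60 = 89.085965
  hemisphere S, so the sign is −
  λ: degrees = first 3 digits = 55, minutes = 4.685; 55 + 4.685/60 = 55.078083
  E ⇒ keep positive
Point 5:
  Lat: degrees = first 2 digits = 70, minutes = 35.7673; 70 + 35.7673/60 = 70.596122
  N ⇒ keep positive
  Longitude: split at 3 digits → 000° and 43.08438′; 0 + 43.08438/60 = 0.718073
  hemisphere W, so the sign is −
Point 6:
  Latitude: split at 2 digits → 10° and 45.0858′; 10 + 45.0858/60 = 10.751430
  S ⇒ negate
  λ: split at 3 digits → 164° and 26.4537′; 164 + 26.4537/60 = 164.440895
  hemisphere W, so the sign is −

1. -8.79706, -114.28895
2. 3.69395, -100.62312
3. -44.96755, -179.39770
4. -89.08597, 55.07808
5. 70.59612, -0.71807
6. -10.75143, -164.44090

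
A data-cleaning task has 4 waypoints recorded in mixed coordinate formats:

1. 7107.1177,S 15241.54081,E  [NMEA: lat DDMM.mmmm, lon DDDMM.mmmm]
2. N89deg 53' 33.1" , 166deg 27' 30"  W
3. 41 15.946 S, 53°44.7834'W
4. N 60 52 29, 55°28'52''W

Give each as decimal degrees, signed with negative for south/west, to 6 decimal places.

1. -71.118628, 152.692347
2. 89.892528, -166.458333
3. -41.265767, -53.746390
4. 60.874722, -55.481111

Point 1:
  Latitude: split at 2 digits → 71° and 7.1177′; 71 + 7.1177/60 = 71.1186283
  S ⇒ negate
  Lon: degrees = first 3 digits = 152, minutes = 41.54081; 152 + 41.54081/60 = 152.6923468
  E → positive
Point 2:
  Lat: 89 + 53/60 + 33.1/3600 = 89.8925278
  N → positive
  Longitude: 166° + 27/60 + 30/3600 = 166 + 0.450000 + 0.008333 = 166.4583333
  W → negative
Point 3:
  φ: 41 + 15.946/60 = 41.2657667
  hemisphere S, so the sign is −
  Lon: 53 + 44.7834/60 = 53.7463900
  hemisphere W, so the sign is −
Point 4:
  φ: 52′ + 29″ = 52.48333′; 60 + 52.48333/60 = 60.8747222
  N → positive
  λ: 28′ + 52″ = 28.86667′; 55 + 28.86667/60 = 55.4811111
  hemisphere W, so the sign is −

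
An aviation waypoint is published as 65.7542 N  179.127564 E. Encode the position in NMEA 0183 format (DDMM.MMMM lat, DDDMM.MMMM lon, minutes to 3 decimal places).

6545.252,N / 17907.654,E

Lat: fractional part 0.754200 → 45.25200 minutes
Longitude: 179° + 0.127564 × 60 = 179° 7.65384′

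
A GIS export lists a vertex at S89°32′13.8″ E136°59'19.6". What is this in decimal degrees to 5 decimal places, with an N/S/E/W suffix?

89.53717° S, 136.98878° E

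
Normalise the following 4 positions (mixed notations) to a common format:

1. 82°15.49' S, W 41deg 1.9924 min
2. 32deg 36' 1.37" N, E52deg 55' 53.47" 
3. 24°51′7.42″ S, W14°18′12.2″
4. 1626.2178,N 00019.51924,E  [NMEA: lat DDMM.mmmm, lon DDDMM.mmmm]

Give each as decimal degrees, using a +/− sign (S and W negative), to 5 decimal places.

Point 1:
  φ: 82 + 15.49/60 = 82.258167
  S → negative
  Longitude: 1.9924′ = 0.033207°; total 41.033207
  hemisphere W, so the sign is −
Point 2:
  Lat: 32° + 36/60 + 1.37/3600 = 32 + 0.600000 + 0.000381 = 32.600381
  N → positive
  Lon: 52° + 55/60 + 53.47/3600 = 52 + 0.916667 + 0.014853 = 52.931519
  E ⇒ keep positive
Point 3:
  φ: 51′ + 7.42″ = 51.12367′; 24 + 51.12367/60 = 24.852061
  S → negative
  Lon: 14° + 18/60 + 12.2/3600 = 14 + 0.300000 + 0.003389 = 14.303389
  hemisphere W, so the sign is −
Point 4:
  Lat: split at 2 digits → 16° and 26.2178′; 16 + 26.2178/60 = 16.436963
  N ⇒ keep positive
  Lon: degrees = first 3 digits = 0, minutes = 19.51924; 0 + 19.51924/60 = 0.325321
  E ⇒ keep positive

1. -82.25817, -41.03321
2. 32.60038, 52.93152
3. -24.85206, -14.30339
4. 16.43696, 0.32532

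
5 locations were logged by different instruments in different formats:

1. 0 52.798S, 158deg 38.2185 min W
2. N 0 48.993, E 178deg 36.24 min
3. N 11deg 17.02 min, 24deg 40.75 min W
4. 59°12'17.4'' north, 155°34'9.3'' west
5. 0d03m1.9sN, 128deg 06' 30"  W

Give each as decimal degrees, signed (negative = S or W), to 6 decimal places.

1. -0.879967, -158.636975
2. 0.816550, 178.604000
3. 11.283667, -24.679167
4. 59.204833, -155.569250
5. 0.050528, -128.108333

Point 1:
  Latitude: 52.798′ = 0.879967°; total 0.8799667
  S ⇒ negate
  Lon: 158 + 38.2185/60 = 158.6369750
  hemisphere W, so the sign is −
Point 2:
  Latitude: 48.993′ = 0.816550°; total 0.8165500
  N ⇒ keep positive
  Longitude: 36.24′ = 0.604000°; total 178.6040000
  E → positive
Point 3:
  Lat: 17.02′ = 0.283667°; total 11.2836667
  N → positive
  λ: 40.75′ = 0.679167°; total 24.6791667
  hemisphere W, so the sign is −
Point 4:
  φ: 12′ + 17.4″ = 12.29000′; 59 + 12.29000/60 = 59.2048333
  N → positive
  λ: 34′ + 9.3″ = 34.15500′; 155 + 34.15500/60 = 155.5692500
  W → negative
Point 5:
  Lat: 3′ + 1.9″ = 3.03167′; 0 + 3.03167/60 = 0.0505278
  N → positive
  Longitude: 128° + 6/60 + 30/3600 = 128 + 0.100000 + 0.008333 = 128.1083333
  hemisphere W, so the sign is −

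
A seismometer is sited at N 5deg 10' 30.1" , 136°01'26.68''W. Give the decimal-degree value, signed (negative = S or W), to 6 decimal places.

Lat: 5 + 10/60 + 30.1/3600 = 5.1750278
N ⇒ keep positive
λ: 1′ + 26.68″ = 1.44467′; 136 + 1.44467/60 = 136.0240778
hemisphere W, so the sign is −

5.175028, -136.024078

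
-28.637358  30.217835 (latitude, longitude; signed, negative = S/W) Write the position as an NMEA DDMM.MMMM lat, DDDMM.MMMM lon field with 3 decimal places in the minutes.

2838.241,S / 03013.070,E

Latitude is negative → S; |value| = 28.637358
Latitude: fractional part 0.637358 → 38.24148 minutes
λ: minutes = (30.217835 − 30) × 60 = 13.07010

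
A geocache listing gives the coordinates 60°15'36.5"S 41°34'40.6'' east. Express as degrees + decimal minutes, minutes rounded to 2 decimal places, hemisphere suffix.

60° 15.61′ S, 41° 34.68′ E

Lat: 15 + 36.5/60 = 15.6083′
λ: seconds/60 = 0.67667; minutes = 34 + 0.67667 = 34.6767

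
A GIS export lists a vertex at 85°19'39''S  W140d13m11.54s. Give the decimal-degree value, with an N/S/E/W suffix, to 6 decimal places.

φ: 85 + 19/60 + 39/3600 = 85.3275000
λ: 140 + 13/60 + 11.54/3600 = 140.2198722

85.327500° S, 140.219872° W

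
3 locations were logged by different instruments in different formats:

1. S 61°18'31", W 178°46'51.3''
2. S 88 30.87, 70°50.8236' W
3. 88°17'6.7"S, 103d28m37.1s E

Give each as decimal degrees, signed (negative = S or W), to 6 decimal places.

Point 1:
  Latitude: 61° + 18/60 + 31/3600 = 61 + 0.300000 + 0.008611 = 61.3086111
  S → negative
  Longitude: 178 + 46/60 + 51.3/3600 = 178.7809167
  W → negative
Point 2:
  φ: 88 + 30.87/60 = 88.5145000
  S → negative
  λ: 70 + 50.8236/60 = 70.8470600
  W ⇒ negate
Point 3:
  Latitude: 88 + 17/60 + 6.7/3600 = 88.2851944
  hemisphere S, so the sign is −
  Longitude: 28′ + 37.1″ = 28.61833′; 103 + 28.61833/60 = 103.4769722
  E ⇒ keep positive

1. -61.308611, -178.780917
2. -88.514500, -70.847060
3. -88.285194, 103.476972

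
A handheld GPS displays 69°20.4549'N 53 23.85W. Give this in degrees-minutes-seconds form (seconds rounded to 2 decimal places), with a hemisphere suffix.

Latitude: fractional minutes 0.45490 × 60 = 27.2940″
Longitude: fractional minutes 0.85000 × 60 = 51.0000″

69°20′27.29″ N, 53°23′51.00″ W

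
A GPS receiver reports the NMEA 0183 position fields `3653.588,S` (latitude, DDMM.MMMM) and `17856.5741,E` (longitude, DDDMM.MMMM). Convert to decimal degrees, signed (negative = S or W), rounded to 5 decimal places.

Lat: split at 2 digits → 36° and 53.588′; 36 + 53.588/60 = 36.893133
hemisphere S, so the sign is −
λ: degrees = first 3 digits = 178, minutes = 56.5741; 178 + 56.5741/60 = 178.942902
E ⇒ keep positive

-36.89313, 178.94290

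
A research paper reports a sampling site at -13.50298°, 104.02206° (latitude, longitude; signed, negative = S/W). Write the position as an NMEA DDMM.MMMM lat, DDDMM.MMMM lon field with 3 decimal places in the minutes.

Latitude is negative → S; |value| = 13.502980
Lat: minutes = (13.502980 − 13) × 60 = 30.17880
Longitude: minutes = (104.022060 − 104) × 60 = 1.32360

1330.179,S / 10401.324,E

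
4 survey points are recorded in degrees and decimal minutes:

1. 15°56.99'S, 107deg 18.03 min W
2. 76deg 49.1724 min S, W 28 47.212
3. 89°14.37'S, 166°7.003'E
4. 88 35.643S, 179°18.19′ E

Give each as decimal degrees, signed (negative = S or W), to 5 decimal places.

Point 1:
  Latitude: 56.99′ = 0.949833°; total 15.949833
  hemisphere S, so the sign is −
  Lon: 107 + 18.03/60 = 107.300500
  hemisphere W, so the sign is −
Point 2:
  Latitude: 76 + 49.1724/60 = 76.819540
  hemisphere S, so the sign is −
  Lon: 47.212′ = 0.786867°; total 28.786867
  W ⇒ negate
Point 3:
  φ: 89 + 14.37/60 = 89.239500
  S → negative
  λ: 7.003′ = 0.116717°; total 166.116717
  E ⇒ keep positive
Point 4:
  Latitude: 35.643′ = 0.594050°; total 88.594050
  S ⇒ negate
  Longitude: 18.19′ = 0.303167°; total 179.303167
  E ⇒ keep positive

1. -15.94983, -107.30050
2. -76.81954, -28.78687
3. -89.23950, 166.11672
4. -88.59405, 179.30317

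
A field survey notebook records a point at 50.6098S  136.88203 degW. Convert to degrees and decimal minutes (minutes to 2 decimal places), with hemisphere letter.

φ: fractional part 0.609800 → 36.5880 minutes
Longitude: 136° + 0.882030 × 60 = 136° 52.9218′

50° 36.59′ S, 136° 52.92′ W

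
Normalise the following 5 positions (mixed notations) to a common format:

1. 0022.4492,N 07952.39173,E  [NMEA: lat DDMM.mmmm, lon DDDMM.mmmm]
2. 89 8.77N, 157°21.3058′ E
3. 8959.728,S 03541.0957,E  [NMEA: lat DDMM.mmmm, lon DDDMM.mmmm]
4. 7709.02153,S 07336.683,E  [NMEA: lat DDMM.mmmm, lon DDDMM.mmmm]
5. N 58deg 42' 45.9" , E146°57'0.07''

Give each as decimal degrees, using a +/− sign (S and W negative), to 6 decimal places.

1. 0.374153, 79.873196
2. 89.146167, 157.355097
3. -89.995467, 35.684928
4. -77.150359, 73.611383
5. 58.712750, 146.950019

Point 1:
  Lat: split at 2 digits → 00° and 22.4492′; 0 + 22.4492/60 = 0.3741533
  N ⇒ keep positive
  Lon: split at 3 digits → 079° and 52.39173′; 79 + 52.39173/60 = 79.8731955
  E ⇒ keep positive
Point 2:
  Latitude: 89 + 8.77/60 = 89.1461667
  N → positive
  Longitude: 157 + 21.3058/60 = 157.3550967
  E → positive
Point 3:
  Lat: degrees = first 2 digits = 89, minutes = 59.728; 89 + 59.728/60 = 89.9954667
  S → negative
  λ: split at 3 digits → 035° and 41.0957′; 35 + 41.0957/60 = 35.6849283
  E → positive
Point 4:
  Latitude: degrees = first 2 digits = 77, minutes = 9.02153; 77 + 9.02153/60 = 77.1503588
  S → negative
  Longitude: split at 3 digits → 073° and 36.683′; 73 + 36.683/60 = 73.6113833
  E ⇒ keep positive
Point 5:
  Latitude: 42′ + 45.9″ = 42.76500′; 58 + 42.76500/60 = 58.7127500
  N → positive
  λ: 57′ + 0.07″ = 57.00117′; 146 + 57.00117/60 = 146.9500194
  E → positive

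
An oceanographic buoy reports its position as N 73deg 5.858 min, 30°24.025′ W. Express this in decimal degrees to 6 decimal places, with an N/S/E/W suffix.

73.097633° N, 30.400417° W

Lat: 5.858′ = 0.097633°; total 73.0976333
λ: 30 + 24.025/60 = 30.4004167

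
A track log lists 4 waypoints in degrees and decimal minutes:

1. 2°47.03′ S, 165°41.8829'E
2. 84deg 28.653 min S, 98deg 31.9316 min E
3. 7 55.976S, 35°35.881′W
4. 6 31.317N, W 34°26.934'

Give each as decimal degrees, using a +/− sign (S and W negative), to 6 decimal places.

1. -2.783833, 165.698048
2. -84.477550, 98.532193
3. -7.932933, -35.598017
4. 6.521950, -34.448900

Point 1:
  Lat: 47.03′ = 0.783833°; total 2.7838333
  S ⇒ negate
  λ: 165 + 41.8829/60 = 165.6980483
  E ⇒ keep positive
Point 2:
  Latitude: 84 + 28.653/60 = 84.4775500
  S → negative
  λ: 31.9316′ = 0.532193°; total 98.5321933
  E → positive
Point 3:
  φ: 55.976′ = 0.932933°; total 7.9329333
  hemisphere S, so the sign is −
  Longitude: 35.881′ = 0.598017°; total 35.5980167
  W → negative
Point 4:
  Lat: 6 + 31.317/60 = 6.5219500
  N → positive
  Longitude: 34 + 26.934/60 = 34.4489000
  W → negative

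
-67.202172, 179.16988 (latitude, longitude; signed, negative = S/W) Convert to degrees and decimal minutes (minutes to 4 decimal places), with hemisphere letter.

67° 12.1303′ S, 179° 10.1928′ E

Latitude is negative → S; |value| = 67.202172
Latitude: fractional part 0.202172 → 12.130320 minutes
λ: 179° + 0.169880 × 60 = 179° 10.192800′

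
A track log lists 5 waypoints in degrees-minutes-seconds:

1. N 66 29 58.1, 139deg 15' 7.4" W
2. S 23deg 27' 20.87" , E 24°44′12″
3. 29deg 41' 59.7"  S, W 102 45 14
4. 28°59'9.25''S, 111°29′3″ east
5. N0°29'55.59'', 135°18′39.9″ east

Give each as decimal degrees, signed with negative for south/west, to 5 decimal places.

Point 1:
  Latitude: 66° + 29/60 + 58.1/3600 = 66 + 0.483333 + 0.016139 = 66.499472
  N ⇒ keep positive
  Longitude: 139° + 15/60 + 7.4/3600 = 139 + 0.250000 + 0.002056 = 139.252056
  hemisphere W, so the sign is −
Point 2:
  Latitude: 23 + 27/60 + 20.87/3600 = 23.455797
  S → negative
  Longitude: 44′ + 12″ = 44.20000′; 24 + 44.20000/60 = 24.736667
  E ⇒ keep positive
Point 3:
  φ: 29 + 41/60 + 59.7/3600 = 29.699917
  S → negative
  λ: 45′ + 14″ = 45.23333′; 102 + 45.23333/60 = 102.753889
  W ⇒ negate
Point 4:
  φ: 59′ + 9.25″ = 59.15417′; 28 + 59.15417/60 = 28.985903
  hemisphere S, so the sign is −
  Longitude: 111 + 29/60 + 3/3600 = 111.484167
  E ⇒ keep positive
Point 5:
  Latitude: 0 + 29/60 + 55.59/3600 = 0.498775
  N → positive
  Longitude: 135° + 18/60 + 39.9/3600 = 135 + 0.300000 + 0.011083 = 135.311083
  E → positive

1. 66.49947, -139.25206
2. -23.45580, 24.73667
3. -29.69992, -102.75389
4. -28.98590, 111.48417
5. 0.49878, 135.31108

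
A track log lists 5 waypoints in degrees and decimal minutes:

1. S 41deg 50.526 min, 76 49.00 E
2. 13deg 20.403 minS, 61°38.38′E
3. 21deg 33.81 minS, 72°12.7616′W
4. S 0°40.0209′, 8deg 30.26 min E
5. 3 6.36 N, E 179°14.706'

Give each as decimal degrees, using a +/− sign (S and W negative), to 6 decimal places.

1. -41.842100, 76.816667
2. -13.340050, 61.639667
3. -21.563500, -72.212693
4. -0.667015, 8.504333
5. 3.106000, 179.245100

Point 1:
  Latitude: 50.526′ = 0.842100°; total 41.8421000
  S → negative
  λ: 76 + 49/60 = 76.8166667
  E ⇒ keep positive
Point 2:
  φ: 20.403′ = 0.340050°; total 13.3400500
  S → negative
  Lon: 61 + 38.38/60 = 61.6396667
  E → positive
Point 3:
  Lat: 33.81′ = 0.563500°; total 21.5635000
  S → negative
  Lon: 72 + 12.7616/60 = 72.2126933
  W → negative
Point 4:
  Lat: 0 + 40.0209/60 = 0.6670150
  S ⇒ negate
  Lon: 8 + 30.26/60 = 8.5043333
  E → positive
Point 5:
  φ: 6.36′ = 0.106000°; total 3.1060000
  N → positive
  Longitude: 179 + 14.706/60 = 179.2451000
  E ⇒ keep positive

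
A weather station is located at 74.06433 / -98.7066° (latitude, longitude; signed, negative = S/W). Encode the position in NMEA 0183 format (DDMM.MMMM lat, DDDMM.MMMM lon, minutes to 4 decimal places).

φ: fractional part 0.064330 → 3.859800 minutes
Longitude is negative → W; |value| = 98.706600
Longitude: fractional part 0.706600 → 42.396000 minutes

7403.8598,N / 09842.3960,W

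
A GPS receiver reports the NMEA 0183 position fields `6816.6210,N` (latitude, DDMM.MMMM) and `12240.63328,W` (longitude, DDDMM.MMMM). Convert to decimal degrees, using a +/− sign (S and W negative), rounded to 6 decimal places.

68.277017, -122.677221

Lat: split at 2 digits → 68° and 16.621′; 68 + 16.621/60 = 68.2770167
N ⇒ keep positive
λ: split at 3 digits → 122° and 40.63328′; 122 + 40.63328/60 = 122.6772213
W ⇒ negate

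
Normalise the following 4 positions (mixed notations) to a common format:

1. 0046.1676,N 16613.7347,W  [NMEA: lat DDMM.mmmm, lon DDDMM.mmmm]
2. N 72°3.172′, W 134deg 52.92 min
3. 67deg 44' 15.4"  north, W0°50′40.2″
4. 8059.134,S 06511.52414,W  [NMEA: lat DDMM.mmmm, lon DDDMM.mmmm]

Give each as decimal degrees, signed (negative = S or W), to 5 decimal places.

1. 0.76946, -166.22891
2. 72.05287, -134.88200
3. 67.73761, -0.84450
4. -80.98557, -65.19207

Point 1:
  φ: split at 2 digits → 00° and 46.1676′; 0 + 46.1676/60 = 0.769460
  N ⇒ keep positive
  Lon: degrees = first 3 digits = 166, minutes = 13.7347; 166 + 13.7347/60 = 166.228912
  W ⇒ negate
Point 2:
  φ: 72 + 3.172/60 = 72.052867
  N → positive
  λ: 134 + 52.92/60 = 134.882000
  W ⇒ negate
Point 3:
  Latitude: 67° + 44/60 + 15.4/3600 = 67 + 0.733333 + 0.004278 = 67.737611
  N ⇒ keep positive
  Lon: 0 + 50/60 + 40.2/3600 = 0.844500
  W → negative
Point 4:
  Lat: split at 2 digits → 80° and 59.134′; 80 + 59.134/60 = 80.985567
  S ⇒ negate
  λ: degrees = first 3 digits = 65, minutes = 11.52414; 65 + 11.52414/60 = 65.192069
  hemisphere W, so the sign is −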